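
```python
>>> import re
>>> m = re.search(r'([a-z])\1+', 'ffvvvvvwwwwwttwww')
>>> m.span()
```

`\1` has to match the exact text group 1 already captured.
`re.search` tries every starting position until one works.
The match spans [0:2] → 'ff'.
Captured: group 1 = 'f'.

(0, 2)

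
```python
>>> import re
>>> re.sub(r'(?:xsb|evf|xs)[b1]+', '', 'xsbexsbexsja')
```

'eexsja'

Matches: at [0:3] → 'xsb'; at [4:7] → 'xsb'.
`sub` substitutes '' at each match site.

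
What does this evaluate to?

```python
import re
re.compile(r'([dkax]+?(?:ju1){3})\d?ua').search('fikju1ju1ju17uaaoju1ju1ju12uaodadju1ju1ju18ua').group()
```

This matches one or more of one of [dkax] (lazy), then the literal 'ju1' repeated 3 times (captured); then optionally a digit, then the literal 'ua'.
`re.search` scans for the first position where the pattern succeeds.
The match spans [2:15] → 'kju1ju1ju17ua'.
Captured: group 1 = 'kju1ju1ju1'.

'kju1ju1ju17ua'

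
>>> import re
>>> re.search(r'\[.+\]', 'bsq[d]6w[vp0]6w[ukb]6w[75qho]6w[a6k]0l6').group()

'[d]6w[vp0]6w[ukb]6w[75qho]6w[a6k]'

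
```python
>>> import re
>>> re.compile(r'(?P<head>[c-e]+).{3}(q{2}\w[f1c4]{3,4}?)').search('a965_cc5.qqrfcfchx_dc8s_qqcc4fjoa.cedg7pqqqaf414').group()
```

Pattern: one or more of a character in [c-e] (captured as 'head'); then exactly 3 of any character; then exactly 2 of a literal 'q', then a word character, then 3 to 4 of one of [f1c4] (lazy) (captured).
Because the quantifier is non-greedy, it stops expanding at the earliest point where the rest of the pattern can succeed.
Unlike `match`, `search` isn't anchored — it looks for the pattern anywhere in the string.
The match spans [5:15] → 'cc5.qqrfcf'.
Captured: group 1 = 'c', group 2 = 'qqrfcf'.

'cc5.qqrfcf'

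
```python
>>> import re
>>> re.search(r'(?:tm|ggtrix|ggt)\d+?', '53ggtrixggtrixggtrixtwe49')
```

`search` walks the string left to right and returns the first match it finds.
Here no position works, so the call returns None.

None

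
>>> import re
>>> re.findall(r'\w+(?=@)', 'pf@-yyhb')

['pf']

Lookahead/lookbehind check context without consuming it, so the matched span excludes the asserted characters.
Matches: at [0:2] → 'pf'.
`findall` yields the raw match text (1 of them) because the pattern has no groups.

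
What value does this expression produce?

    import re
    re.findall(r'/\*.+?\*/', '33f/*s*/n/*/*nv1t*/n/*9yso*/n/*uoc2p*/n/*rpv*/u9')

Scanning left to right: at [3:8] → '/*s*/'; at [9:19] → '/*/*nv1t*/'; at [20:28] → '/*9yso*/'; at [29:38] → '/*uoc2p*/'; at [39:46] → '/*rpv*/'.
Since nothing is captured, `findall` lists the 5 matched substrings directly.

['/*s*/', '/*/*nv1t*/', '/*9yso*/', '/*uoc2p*/', '/*rpv*/']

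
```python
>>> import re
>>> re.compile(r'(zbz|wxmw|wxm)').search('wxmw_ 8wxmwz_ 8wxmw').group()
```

Alternation isn't longest-match — the leftmost alternative that fits at this position is chosen.
Unlike `match`, `search` isn't anchored — it looks for the pattern anywhere in the string.
The match spans [0:4] → 'wxmw'.
Captured: group 1 = 'wxmw'.

'wxmw'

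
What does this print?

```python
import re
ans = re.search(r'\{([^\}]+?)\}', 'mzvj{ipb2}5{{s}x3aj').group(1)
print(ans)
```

The match spans [4:10] → '{ipb2}'.
Captured: group 1 = 'ipb2'.

ipb2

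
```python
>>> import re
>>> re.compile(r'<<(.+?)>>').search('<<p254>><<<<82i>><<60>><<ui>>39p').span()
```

The `?` after the quantifier makes it lazy — it takes as little as possible before letting the rest of the pattern try.
`search` walks the string left to right and returns the first match it finds.
The match spans [0:8] → '<<p254>>'.
Captured: group 1 = 'p254'.

(0, 8)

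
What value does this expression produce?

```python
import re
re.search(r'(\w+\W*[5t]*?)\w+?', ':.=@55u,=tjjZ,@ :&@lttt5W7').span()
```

(4, 10)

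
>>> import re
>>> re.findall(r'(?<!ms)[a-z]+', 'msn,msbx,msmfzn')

['msn', 'msbx', 'msmfzn']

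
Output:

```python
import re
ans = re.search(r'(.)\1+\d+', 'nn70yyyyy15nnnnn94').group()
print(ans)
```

The backreference `\1` re-matches whatever the first group consumed, character for character.
Unlike `match`, `search` isn't anchored — it looks for the pattern anywhere in the string.
The match spans [0:4] → 'nn70'.
Captured: group 1 = 'n'.

nn70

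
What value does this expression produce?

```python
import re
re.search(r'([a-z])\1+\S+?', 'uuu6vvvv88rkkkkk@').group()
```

'uuu6'

`\1` has to match the exact text group 1 already captured.
`re.search` tries every starting position until one works.
The match spans [0:4] → 'uuu6'.
Captured: group 1 = 'u'.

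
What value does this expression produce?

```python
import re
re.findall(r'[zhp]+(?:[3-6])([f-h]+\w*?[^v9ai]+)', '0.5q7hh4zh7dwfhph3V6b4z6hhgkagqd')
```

This matches one or more of one of [zhp]; then a character in [3-6] (non-capturing group); then one or more of a character in [f-h], then zero or more of a word character (lazy), then one or more of any character except [v9ai] (captured).
A non-greedy quantifier consumes as few characters as it can — just enough that the remainder of the pattern still matches from where it stops; whatever follows it matches normally.
Walking the string: at [22:28] match 'z6hhgk', group 1 = 'hhgk'.
`findall` collects group 1 from the one match (1 total).

['hhgk']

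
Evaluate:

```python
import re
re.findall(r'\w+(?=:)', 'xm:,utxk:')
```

['xm', 'utxk']

Lookahead/lookbehind check context without consuming it, so the matched span excludes the asserted characters.
Walking the string: at [0:2] → 'xm'; at [4:8] → 'utxk'.
`findall` yields the raw match text (2 of them) because the pattern has no groups.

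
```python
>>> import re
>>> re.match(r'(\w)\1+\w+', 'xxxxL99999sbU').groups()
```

The match spans [0:13] → 'xxxxL99999sbU'.
Captured: group 1 = 'x'.

('x',)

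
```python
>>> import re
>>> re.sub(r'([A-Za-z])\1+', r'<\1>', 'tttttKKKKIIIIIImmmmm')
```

`\1` has to match the exact text group 1 already captured.
Each match is replaced using the text its own group 1 captured.

'<t><K><I><m>'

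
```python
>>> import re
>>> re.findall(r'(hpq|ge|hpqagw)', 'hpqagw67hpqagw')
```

Branches in `(...|...)` are attempted left-to-right; the first branch that allows the whole pattern to succeed is taken.
Walking the string: at [0:3] match 'hpq', group 1 = 'hpq'; at [8:11] match 'hpq', group 1 = 'hpq'.
One capturing group, so `findall` returns just the captured substring from each match — 2 in all.

['hpq', 'hpq']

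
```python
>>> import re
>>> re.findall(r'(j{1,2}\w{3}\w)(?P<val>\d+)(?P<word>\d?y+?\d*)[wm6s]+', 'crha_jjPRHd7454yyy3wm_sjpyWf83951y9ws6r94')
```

[('jjPRHd', '7454', 'yyy3'), ('jpyWf', '83951', 'y9')]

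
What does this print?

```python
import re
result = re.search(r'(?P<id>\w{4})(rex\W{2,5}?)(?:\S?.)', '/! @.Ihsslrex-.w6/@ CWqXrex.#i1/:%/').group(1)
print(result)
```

This matches exactly 4 of a word character (captured as 'id'); then the literal 'rex', then 2 to 5 of a non-word character (lazy) (captured); then optionally a non-whitespace character, then any character (non-capturing group).
`re.search` tries every starting position until one works.
The match spans [6:17] → 'hsslrex-.w6'.
Captured: group 1 = 'hssl', group 2 = 'rex-.'.

hssl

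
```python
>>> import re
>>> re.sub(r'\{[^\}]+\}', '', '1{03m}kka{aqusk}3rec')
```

'1kka3rec'

Matches: at [1:6] → '{03m}'; at [9:16] → '{aqusk}'.
`sub` substitutes '' at each match site.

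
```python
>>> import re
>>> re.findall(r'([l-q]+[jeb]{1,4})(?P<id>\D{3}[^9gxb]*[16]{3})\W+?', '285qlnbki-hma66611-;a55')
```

With 2 capturing groups, `findall` returns a 2-tuple per match.

[('qlnb', 'ki-hma66611')]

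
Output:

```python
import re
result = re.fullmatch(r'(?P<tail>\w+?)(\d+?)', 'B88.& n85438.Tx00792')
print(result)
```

This matches one or more of a word character (lazy) (captured as 'tail'); then one or more of a digit (lazy) (captured).
`re.fullmatch` requires the pattern to consume the entire string.
Here the string isn't matched end-to-end, so the call returns None.

None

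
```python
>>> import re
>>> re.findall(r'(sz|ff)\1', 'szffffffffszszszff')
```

['ff', 'ff', 'sz']

`\1` is not a pattern — it's the concrete string captured by group 1, re-applied verbatim.
Walking the string: at [2:6] match 'ffff', group 1 = 'ff'; at [6:10] match 'ffff', group 1 = 'ff'; at [10:14] match 'szsz', group 1 = 'sz'.
`findall` collects group 1 from each match (3 total).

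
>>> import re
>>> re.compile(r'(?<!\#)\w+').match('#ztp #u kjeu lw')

None

`match` is anchored at position 0; if the pattern doesn't fit there, it returns None.
Here position 0 doesn't satisfy it, so the call returns None.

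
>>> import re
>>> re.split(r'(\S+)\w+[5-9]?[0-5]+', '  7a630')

Pattern: one or more of a non-whitespace character (captured); then one or more of a word character; then optionally a character in [5-9], then one or more of a character in [0-5].
Matches to split on: at [2:7] → '7a630'.
Because the pattern has a capturing group, `split` also inserts each captured text between the pieces.

['  ', '7a6', '']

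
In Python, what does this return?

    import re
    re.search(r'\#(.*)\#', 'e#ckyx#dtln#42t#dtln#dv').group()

`re.search` tries every starting position until one works.
The match spans [1:21] → '#ckyx#dtln#42t#dtln#'.
Captured: group 1 = 'ckyx#dtln#42t#dtln'.

'#ckyx#dtln#42t#dtln#'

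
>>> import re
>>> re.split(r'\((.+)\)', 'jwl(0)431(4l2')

['jwl', '0', '431(4l2']

Matches to split on: at [3:6] → '(0)'.
Because the pattern has a capturing group, `split` also inserts each captured text between the pieces.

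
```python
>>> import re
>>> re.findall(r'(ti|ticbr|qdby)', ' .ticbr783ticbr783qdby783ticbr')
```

The regex engine tests alternatives in the order written; an earlier branch that matches wins even if a later one would match more.
Walking the string: at [2:4] match 'ti', group 1 = 'ti'; at [10:12] match 'ti', group 1 = 'ti'; at [18:22] match 'qdby', group 1 = 'qdby'; at [25:27] match 'ti', group 1 = 'ti'.
One capturing group, so `findall` returns just the captured substring from each match — 4 in all.

['ti', 'ti', 'qdby', 'ti']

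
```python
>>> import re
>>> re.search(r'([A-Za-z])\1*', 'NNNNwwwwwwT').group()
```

'NNNN'

A backreference is literal: `\1` must see the identical characters the first group matched.
The match spans [0:4] → 'NNNN'.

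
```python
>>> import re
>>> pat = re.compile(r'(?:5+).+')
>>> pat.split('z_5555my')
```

['z_', '']

This matches one or more of a literal '5' (non-capturing group); then one or more of any character.
Matches to split on: at [2:8] → '5555my'.
`split` removes every match and returns the 2 fragments in between.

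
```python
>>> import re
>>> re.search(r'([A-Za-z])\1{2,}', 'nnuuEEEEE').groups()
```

('E',)

The match spans [4:9] → 'EEEEE'.
Captured: group 1 = 'E'.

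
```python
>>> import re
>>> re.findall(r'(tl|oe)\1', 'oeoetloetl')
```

['oe']

`\1` has to match the exact text group 1 already captured.
Matches: at [0:4] match 'oeoe', group 1 = 'oe'.
Because there's exactly one group, `findall` drops the full match and keeps group 1 from the one hit.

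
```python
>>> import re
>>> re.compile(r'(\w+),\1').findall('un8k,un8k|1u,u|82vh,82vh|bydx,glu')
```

After group 1 captures some text, `\1` only succeeds where that same text appears again.
Matches: at [0:9] match 'un8k,un8k', group 1 = 'un8k'; at [11:14] match 'u,u', group 1 = 'u'; at [15:24] match '82vh,82vh', group 1 = '82vh'.
With a single group, `findall` returns only what that group captured — 3 items.

['un8k', 'u', '82vh']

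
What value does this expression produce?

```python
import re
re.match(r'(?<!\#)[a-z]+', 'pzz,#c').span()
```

(0, 3)

`re.match` won't scan ahead — the pattern has to work from the very first character.
The match spans [0:3] → 'pzz'.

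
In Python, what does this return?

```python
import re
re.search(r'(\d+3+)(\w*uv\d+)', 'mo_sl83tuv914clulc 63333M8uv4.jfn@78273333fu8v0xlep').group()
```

'83tuv914'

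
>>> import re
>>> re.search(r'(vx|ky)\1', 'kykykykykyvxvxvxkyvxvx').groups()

After group 1 captures some text, `\1` only succeeds where that same text appears again.
`search` walks the string left to right and returns the first match it finds.
The match spans [0:4] → 'kyky'.
Captured: group 1 = 'ky'.

('ky',)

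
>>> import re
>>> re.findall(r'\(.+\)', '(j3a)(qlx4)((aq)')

['(j3a)(qlx4)((aq)']

No capturing groups, so `findall` returns the 1 full match string.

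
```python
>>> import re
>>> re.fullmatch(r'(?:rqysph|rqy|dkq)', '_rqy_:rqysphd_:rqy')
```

None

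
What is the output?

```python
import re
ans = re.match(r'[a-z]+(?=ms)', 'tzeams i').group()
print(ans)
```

tzea

Lookahead/lookbehind check context without consuming it, so the matched span excludes the asserted characters.
`re.match` only tries the pattern at the start of the string.
The match spans [0:4] → 'tzea'.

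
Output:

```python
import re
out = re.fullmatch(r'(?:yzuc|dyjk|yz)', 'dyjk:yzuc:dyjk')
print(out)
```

None

`re.fullmatch` is like wrapping the pattern in `^…$` (in single-line mode).
Here the string isn't matched end-to-end, so the call returns None.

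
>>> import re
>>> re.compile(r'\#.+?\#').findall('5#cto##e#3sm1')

A `+?`/`*?`/`{m,n}?` starts at its minimum and grows only as far as needed for what follows to match.
Scanning left to right: at [1:6] → '#cto#'; at [6:9] → '#e#'.
`findall` yields the raw match text (2 of them) because the pattern has no groups.

['#cto#', '#e#']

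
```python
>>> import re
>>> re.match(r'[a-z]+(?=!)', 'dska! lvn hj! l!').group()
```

'dska'

Lookahead/lookbehind check context without consuming it, so the matched span excludes the asserted characters.
`re.match` won't scan ahead — the pattern has to work from the very first character.
The match spans [0:4] → 'dska'.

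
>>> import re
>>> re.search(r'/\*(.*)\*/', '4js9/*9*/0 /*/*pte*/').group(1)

'9*/0 /*/*pte'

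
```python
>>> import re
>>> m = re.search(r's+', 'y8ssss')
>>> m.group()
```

'ssss'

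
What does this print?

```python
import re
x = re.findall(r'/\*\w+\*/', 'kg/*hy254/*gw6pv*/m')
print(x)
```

['/*gw6pv*/']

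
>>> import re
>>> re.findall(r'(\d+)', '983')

['983']

Because there's exactly one group, `findall` drops the full match and keeps group 1 from the one hit.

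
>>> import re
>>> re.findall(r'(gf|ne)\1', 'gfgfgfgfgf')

`\1` has to match the exact text group 1 already captured.
`findall` collects group 1 from each match (2 total).

['gf', 'gf']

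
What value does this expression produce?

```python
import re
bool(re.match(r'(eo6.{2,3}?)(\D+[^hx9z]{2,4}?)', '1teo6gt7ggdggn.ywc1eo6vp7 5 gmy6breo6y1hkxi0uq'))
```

This matches the literal 'eo6', then 2 to 3 of any character (lazy) (captured); then one or more of a non-digit, then 2 to 4 of any character except [hx9z] (lazy) (captured).
With `match`, the pattern is implicitly anchored at the beginning.
Here the pattern fails at index 0, so the call returns None, and `bool(None)` is False.

False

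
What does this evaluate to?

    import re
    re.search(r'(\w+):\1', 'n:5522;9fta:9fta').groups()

`\1` is not a pattern — it's the concrete string captured by group 1, re-applied verbatim.
`search` walks the string left to right and returns the first match it finds.
The match spans [7:16] → '9fta:9fta'.
Captured: group 1 = '9fta'.

('9fta',)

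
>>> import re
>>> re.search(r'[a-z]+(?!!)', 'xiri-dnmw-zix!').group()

Because the assertion is negative and zero-width, positions next to the forbidden text are skipped.
Unlike `match`, `search` isn't anchored — it looks for the pattern anywhere in the string.
The match spans [0:4] → 'xiri'.

'xiri'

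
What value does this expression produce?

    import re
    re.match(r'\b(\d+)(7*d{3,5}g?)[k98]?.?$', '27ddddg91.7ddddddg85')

The pattern matches a word boundary (`\b`, zero-width); then one or more of a digit (captured); then zero or more of the literal '7', then 3 to 5 of a literal 'd', then optionally the literal 'g' (captured); then optionally one of [k98], then optionally any character; then anchored at the end.
`re.match` only tries the pattern at the start of the string.
Here the pattern fails at index 0, so the call returns None.

None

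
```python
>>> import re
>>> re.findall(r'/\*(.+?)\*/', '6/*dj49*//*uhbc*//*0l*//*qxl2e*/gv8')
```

['dj49', 'uhbc', '0l', 'qxl2e']

Because the quantifier is non-greedy, it stops expanding at the earliest point where the rest of the pattern can succeed.
With a single group, `findall` returns only what that group captured — 4 items.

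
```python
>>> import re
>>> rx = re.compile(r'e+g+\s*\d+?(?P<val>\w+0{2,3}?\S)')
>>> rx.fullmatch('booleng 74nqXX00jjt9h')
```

None

`re.fullmatch` requires the pattern to consume the entire string.
Here the string isn't matched end-to-end, so the call returns None.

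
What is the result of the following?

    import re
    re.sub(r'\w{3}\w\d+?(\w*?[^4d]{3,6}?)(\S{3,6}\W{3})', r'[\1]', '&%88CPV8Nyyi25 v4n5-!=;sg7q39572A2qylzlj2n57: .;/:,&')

'&%8[Nyyi25 ][9572A2qylz];/:,&'

The pattern matches exactly 3 of a word character, then a word character; then one or more of a digit (lazy); then zero or more of a word character (lazy), then 3 to 6 of any character except [4d] (lazy) (captured); then 3 to 6 of a non-whitespace character, then exactly 3 of a non-word character (captured).
The replacement refers to a captured group, so each match is rewritten using its own captured text.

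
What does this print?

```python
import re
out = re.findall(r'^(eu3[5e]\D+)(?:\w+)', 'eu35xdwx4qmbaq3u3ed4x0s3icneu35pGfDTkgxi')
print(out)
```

Pattern: anchored at the start of the string; then the literal 'eu3', then one of [5e], then one or more of a non-digit (captured); then one or more of a word character (non-capturing group).
Matches: at [0:40] match 'eu35xdwx4qmbaq3u3ed4x0s3icneu35pGfDTkgxi', group 1 = 'eu35xdwx'.
One capturing group, so `findall` returns just the captured substring from the one match — 1 in all.

['eu35xdwx']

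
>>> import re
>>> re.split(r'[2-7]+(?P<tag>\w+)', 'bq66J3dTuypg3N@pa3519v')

This matches one or more of a character in [2-7]; then one or more of a word character (captured as 'tag').
`re.split` interleaves the captured-group text with the surrounding fragments.

['bq', 'J3dTuypg3N', '@pa', '19v', '']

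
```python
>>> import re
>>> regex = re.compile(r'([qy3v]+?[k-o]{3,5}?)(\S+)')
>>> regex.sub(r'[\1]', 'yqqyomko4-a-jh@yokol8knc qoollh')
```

'[yqqyomk] [qool]'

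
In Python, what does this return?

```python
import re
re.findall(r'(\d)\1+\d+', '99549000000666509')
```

['9']

`\1` is not a pattern — it's the concrete string captured by group 1, re-applied verbatim.
Scanning left to right: at [0:17] match '99549000000666509', group 1 = '9'.
`findall` collects group 1 from the one match (1 total).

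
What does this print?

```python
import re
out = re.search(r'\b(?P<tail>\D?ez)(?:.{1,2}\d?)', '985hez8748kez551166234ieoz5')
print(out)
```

This matches a word boundary (`\b`, zero-width); then optionally a non-digit, then the literal 'ez' (captured as 'tail'); then 1 to 2 of any character, then optionally a digit (non-capturing group).
`search` walks the string left to right and returns the first match it finds.
Here nothing in the string fits, so the call returns None.

None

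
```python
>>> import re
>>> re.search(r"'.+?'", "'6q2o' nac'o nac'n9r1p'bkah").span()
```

(0, 6)

Because the quantifier is non-greedy, it stops expanding at the earliest point where the rest of the pattern can succeed.
Unlike `match`, `search` isn't anchored — it looks for the pattern anywhere in the string.
The match spans [0:6] → "'6q2o'".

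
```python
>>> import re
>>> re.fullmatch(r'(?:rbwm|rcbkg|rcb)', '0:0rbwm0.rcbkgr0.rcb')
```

None

`re.fullmatch` is like wrapping the pattern in `^…$` (in single-line mode).
Here the string isn't matched end-to-end, so the call returns None.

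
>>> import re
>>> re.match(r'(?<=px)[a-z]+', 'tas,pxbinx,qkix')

`match` is anchored at position 0; if the pattern doesn't fit there, it returns None.
Here the pattern fails at index 0, so the call returns None.

None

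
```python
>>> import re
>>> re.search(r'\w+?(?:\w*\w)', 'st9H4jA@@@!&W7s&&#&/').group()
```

'st9H4jA'

This matches one or more of a word character (lazy); then zero or more of a word character, then a word character (non-capturing group).
The match spans [0:7] → 'st9H4jA'.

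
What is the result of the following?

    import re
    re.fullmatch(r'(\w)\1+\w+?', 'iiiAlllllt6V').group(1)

After group 1 captures some text, `\1` only succeeds where that same text appears again.
`re.fullmatch` requires the pattern to consume the entire string.
The match spans [0:12] → 'iiiAlllllt6V'.
Captured: group 1 = 'i'.

'i'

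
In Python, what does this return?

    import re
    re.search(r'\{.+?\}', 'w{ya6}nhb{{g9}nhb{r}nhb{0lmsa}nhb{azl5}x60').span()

With the lazy modifier that quantifier settles for the fewest repetitions that let the rest of the pattern succeed (the atoms after it are unaffected and can still be greedy).
`re.search` scans for the first position where the pattern succeeds.
The match spans [1:6] → '{ya6}'.

(1, 6)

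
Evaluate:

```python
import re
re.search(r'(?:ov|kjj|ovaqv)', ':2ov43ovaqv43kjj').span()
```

(2, 4)

`search` walks the string left to right and returns the first match it finds.
The match spans [2:4] → 'ov'.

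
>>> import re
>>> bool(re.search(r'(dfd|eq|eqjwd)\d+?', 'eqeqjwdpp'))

Unlike `match`, `search` isn't anchored — it looks for the pattern anywhere in the string.
Here no position works, so the call returns None, and `bool(None)` is False.

False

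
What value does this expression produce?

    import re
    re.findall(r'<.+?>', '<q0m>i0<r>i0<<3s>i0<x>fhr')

With the lazy modifier that quantifier settles for the fewest repetitions that let the rest of the pattern succeed (the atoms after it are unaffected and can still be greedy).
No capturing groups, so `findall` returns the 4 full match strings.

['<q0m>', '<r>', '<<3s>', '<x>']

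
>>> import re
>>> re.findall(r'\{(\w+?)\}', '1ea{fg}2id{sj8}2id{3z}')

['fg', 'sj8', '3z']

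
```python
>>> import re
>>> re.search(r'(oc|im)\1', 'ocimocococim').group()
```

A backreference is literal: `\1` must see the identical characters the first group matched.
The match spans [4:8] → 'ococ'.

'ococ'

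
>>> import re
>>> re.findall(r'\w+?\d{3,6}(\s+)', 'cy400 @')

[' ']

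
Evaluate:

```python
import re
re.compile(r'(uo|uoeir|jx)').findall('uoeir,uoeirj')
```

The regex engine tests alternatives in the order written; an earlier branch that matches wins even if a later one would match more.
Matches: at [0:2] match 'uo', group 1 = 'uo'; at [6:8] match 'uo', group 1 = 'uo'.
`findall` collects group 1 from each match (2 total).

['uo', 'uo']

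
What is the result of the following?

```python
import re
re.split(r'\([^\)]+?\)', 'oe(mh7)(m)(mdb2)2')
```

['oe', '', '', '2']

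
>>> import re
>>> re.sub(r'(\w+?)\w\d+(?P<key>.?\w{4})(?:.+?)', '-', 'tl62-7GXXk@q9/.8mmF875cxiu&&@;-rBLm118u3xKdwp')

'-@q9/.-&@;--p'

This matches one or more of a word character (lazy) (captured); then a word character; then one or more of a digit; then optionally any character, then exactly 4 of a word character (captured as 'key'); then one or more of any character (lazy) (non-capturing group).
With the lazy modifier that quantifier settles for the fewest repetitions that let the rest of the pattern succeed (the atoms after it are unaffected and can still be greedy).
Matches: at [0:10] → 'tl62-7GXXk'; at [15:27] → '8mmF875cxiu&'; at [31:44] → 'rBLm118u3xKdw'.
Every occurrence is swapped for '-'.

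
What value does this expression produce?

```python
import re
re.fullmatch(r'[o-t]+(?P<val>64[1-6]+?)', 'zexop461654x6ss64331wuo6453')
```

None

`re.fullmatch` is like wrapping the pattern in `^…$` (in single-line mode).
Here the string isn't matched end-to-end, so the call returns None.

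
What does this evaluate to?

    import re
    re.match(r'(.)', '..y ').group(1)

The match spans [0:1] → '.'.
Captured: group 1 = '.'.

'.'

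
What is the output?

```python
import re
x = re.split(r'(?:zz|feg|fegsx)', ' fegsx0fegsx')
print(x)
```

[' ', 'sx0', 'sx']

The regex engine tests alternatives in the order written; an earlier branch that matches wins even if a later one would match more.
Matches to split on: at [1:4] → 'feg'; at [7:10] → 'feg'.
The string is cut at each match, leaving 3 pieces.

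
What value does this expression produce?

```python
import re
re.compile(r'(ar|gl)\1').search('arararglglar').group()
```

The backreference `\1` re-matches whatever the first group consumed, character for character.
`search` walks the string left to right and returns the first match it finds.
The match spans [0:4] → 'arar'.
Captured: group 1 = 'ar'.

'arar'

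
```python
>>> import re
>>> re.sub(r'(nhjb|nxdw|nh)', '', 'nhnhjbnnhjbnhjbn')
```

'nn'

The regex engine tests alternatives in the order written; an earlier branch that matches wins even if a later one would match more.
Matches: at [0:2] → 'nh'; at [2:6] → 'nhjb'; at [7:11] → 'nhjb'; at [11:15] → 'nhjb'.
`sub` substitutes '' at each match site.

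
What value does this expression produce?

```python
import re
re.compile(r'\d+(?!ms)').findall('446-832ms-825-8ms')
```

['446', '83', '825']

The negative lookahead/lookbehind blocks any match where the forbidden context is present.
No capturing groups, so `findall` returns the 3 full match strings.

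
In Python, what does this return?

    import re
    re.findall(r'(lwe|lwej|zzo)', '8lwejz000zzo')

['lwe', 'zzo']

Alternation isn't longest-match — the leftmost alternative that fits at this position is chosen.
With a single group, `findall` returns only what that group captured — 2 items.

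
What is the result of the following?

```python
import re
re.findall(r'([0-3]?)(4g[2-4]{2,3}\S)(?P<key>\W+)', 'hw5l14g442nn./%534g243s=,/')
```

[('3', '4g243s', '=,/')]

With 3 capturing groups, `findall` returns a 3-tuple per match.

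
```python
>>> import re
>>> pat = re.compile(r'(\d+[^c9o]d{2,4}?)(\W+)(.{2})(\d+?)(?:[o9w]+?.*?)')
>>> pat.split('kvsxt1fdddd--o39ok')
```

A non-greedy quantifier consumes as few characters as it can — just enough that the remainder of the pattern still matches from where it stops; whatever follows it matches normally.
With a capturing group present, the delimiter's captured portion is kept in the result list.

['kvsxt', '1fdddd', '--', 'o3', '9', 'k']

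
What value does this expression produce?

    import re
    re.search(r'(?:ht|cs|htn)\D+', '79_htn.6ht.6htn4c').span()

`re.search` tries every starting position until one works.
The match spans [3:7] → 'htn.'.

(3, 7)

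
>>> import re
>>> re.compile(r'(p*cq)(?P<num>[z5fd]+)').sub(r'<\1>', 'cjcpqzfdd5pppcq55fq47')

'cjcpqzfdd5<pppcq>q47'

The pattern matches zero or more of a literal 'p', then the literal 'cq' (captured); then one or more of one of [z5fd] (captured as 'num').
Matches: at [10:18] → 'pppcq55f'.
The replacement refers to a captured group, so each match is rewritten using its own captured text.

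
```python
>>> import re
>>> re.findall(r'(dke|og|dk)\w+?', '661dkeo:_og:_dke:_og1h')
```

['dke', 'dk', 'og']

Alternation isn't longest-match — the leftmost alternative that fits at this position is chosen.
`findall` collects group 1 from each match (3 total).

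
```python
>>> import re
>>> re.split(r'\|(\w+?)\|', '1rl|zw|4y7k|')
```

['1rl', 'zw', '4y7k|']

Matches to split on: at [3:7] → '|zw|'.
Because the pattern has a capturing group, `split` also inserts each captured text between the pieces.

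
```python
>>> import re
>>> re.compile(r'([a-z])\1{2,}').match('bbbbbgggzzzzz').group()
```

'bbbbb'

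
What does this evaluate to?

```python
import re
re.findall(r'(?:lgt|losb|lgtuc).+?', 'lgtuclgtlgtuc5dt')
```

['lgtu', 'lgtl']

The regex engine tests alternatives in the order written; an earlier branch that matches wins even if a later one would match more.
No capturing groups, so `findall` returns the 2 full match strings.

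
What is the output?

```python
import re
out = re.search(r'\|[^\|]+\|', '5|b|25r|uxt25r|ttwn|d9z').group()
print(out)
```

|b|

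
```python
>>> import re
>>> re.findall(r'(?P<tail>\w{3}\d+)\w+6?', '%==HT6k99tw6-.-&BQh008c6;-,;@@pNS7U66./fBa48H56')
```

Pattern: exactly 3 of a word character, then one or more of a digit (captured as 'tail'); then one or more of a word character, then optionally a literal '6'.
Matches: at [4:12] match 'T6k99tw6', group 1 = 'T6k99'; at [16:24] match 'BQh008c6', group 1 = 'BQh008'; at [30:37] match 'pNS7U66', group 1 = 'pNS7'; at [39:47] match 'fBa48H56', group 1 = 'fBa48'.
With a single group, `findall` returns only what that group captured — 4 items.

['T6k99', 'BQh008', 'pNS7', 'fBa48']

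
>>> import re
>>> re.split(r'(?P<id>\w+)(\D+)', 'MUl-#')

['', 'MUl', '-#', '']

Because the pattern has a capturing group, `split` also inserts each captured text between the pieces.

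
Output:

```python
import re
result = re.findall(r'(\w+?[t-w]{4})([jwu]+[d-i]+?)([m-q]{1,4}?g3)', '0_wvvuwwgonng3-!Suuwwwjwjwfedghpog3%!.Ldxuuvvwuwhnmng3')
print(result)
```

The pattern matches one or more of a word character (lazy), then exactly 4 of a character in [t-w] (captured); then one or more of one of [jwu], then one or more of a character in [d-i] (lazy) (captured); then 1 to 4 of a character in [m-q] (lazy), then the literal 'g3' (captured).
A non-greedy quantifier consumes as few characters as it can — just enough that the remainder of the pattern still matches from where it stops; whatever follows it matches normally.
Matches: at [0:14] match '0_wvvuwwgonng3', groups = ('0_wvvu', 'wwg', 'onng3'); at [16:35] match 'Suuwwwjwjwfedghpog3', groups = ('Suuww', 'wjwjwfedgh', 'pog3'); at [38:54] match 'Ldxuuvvwuwhnmng3', groups = ('Ldxuuvv', 'wuwh', 'nmng3').
Multiple groups make `findall` return tuples — one 3-tuple for each match.

[('0_wvvu', 'wwg', 'onng3'), ('Suuww', 'wjwjwfedgh', 'pog3'), ('Ldxuuvv', 'wuwh', 'nmng3')]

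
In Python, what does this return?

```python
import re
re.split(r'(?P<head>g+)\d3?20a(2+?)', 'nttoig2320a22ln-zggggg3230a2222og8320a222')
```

['nttoi', 'g', '2', '2ln-zggggg3230a2222o', 'g', '2', '22']

The pattern matches one or more of a literal 'g' (captured as 'head'); then a digit, then optionally a literal '3', then the literal '20a'; then one or more of a literal '2' (lazy) (captured).
Matches to split on: at [5:12] → 'g2320a2'; at [32:39] → 'g8320a2'.
Because the pattern has a capturing group, `split` also inserts each captured text between the pieces.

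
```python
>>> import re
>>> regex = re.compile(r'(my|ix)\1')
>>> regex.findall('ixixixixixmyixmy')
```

['ix', 'ix']

A backreference is literal: `\1` must see the identical characters the first group matched.
Matches: at [0:4] match 'ixix', group 1 = 'ix'; at [4:8] match 'ixix', group 1 = 'ix'.
With a single group, `findall` returns only what that group captured — 2 items.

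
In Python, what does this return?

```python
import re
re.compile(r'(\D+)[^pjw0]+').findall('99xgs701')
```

`findall` collects group 1 from the one match (1 total).

['xgs']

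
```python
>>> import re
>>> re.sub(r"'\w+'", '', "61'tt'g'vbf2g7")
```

Every occurrence is swapped for ''.

"61g'vbf2g7"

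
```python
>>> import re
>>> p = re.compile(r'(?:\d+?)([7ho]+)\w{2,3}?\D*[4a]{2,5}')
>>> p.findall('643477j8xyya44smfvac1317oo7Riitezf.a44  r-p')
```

Because the quantifier is non-greedy, it stops expanding at the earliest point where the rest of the pattern can succeed.
With a single group, `findall` returns only what that group captured — 2 items.

['77', '7oo7']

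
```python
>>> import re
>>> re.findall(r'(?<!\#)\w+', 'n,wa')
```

['n', 'wa']

The negative lookaround is zero-width — it rules out positions where the adjacent text would match, without consuming anything.
Walking the string: at [0:1] → 'n'; at [2:4] → 'wa'.
Since nothing is captured, `findall` lists the 2 matched substrings directly.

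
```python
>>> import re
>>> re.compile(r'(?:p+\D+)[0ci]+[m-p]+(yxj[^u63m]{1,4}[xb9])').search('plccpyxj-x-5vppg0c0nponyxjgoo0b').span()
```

(0, 10)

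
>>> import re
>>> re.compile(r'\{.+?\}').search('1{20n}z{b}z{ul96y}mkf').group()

A `+?`/`*?`/`{m,n}?` starts at its minimum and grows only as far as needed for what follows to match.
`search` walks the string left to right and returns the first match it finds.
The match spans [1:6] → '{20n}'.

'{20n}'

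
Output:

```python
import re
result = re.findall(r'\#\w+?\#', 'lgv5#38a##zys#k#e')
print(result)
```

['#38a#', '#zys#']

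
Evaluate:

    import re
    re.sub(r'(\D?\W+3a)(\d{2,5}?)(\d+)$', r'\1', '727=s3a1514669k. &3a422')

'727=s3a1514669k. &3a'

The pattern matches optionally a non-digit, then one or more of a non-word character, then the literal '3a' (captured); then 2 to 5 of a digit (lazy) (captured); then one or more of a digit (captured); then anchored at the end.
Matches: at [14:23] → 'k. &3a422'.
`\1` in the replacement pulls in group 1's text for each match.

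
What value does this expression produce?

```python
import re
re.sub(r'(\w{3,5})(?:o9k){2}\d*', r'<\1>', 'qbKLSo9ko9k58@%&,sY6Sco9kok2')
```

'<qbKLS>@%&,sY6Sco9kok2'

This matches 3 to 5 of a word character (captured); then the literal 'o9k' repeated 2 times, then zero or more of a digit.
Each match is replaced using the text its own group 1 captured.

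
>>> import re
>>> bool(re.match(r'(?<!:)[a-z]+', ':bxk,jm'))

False

`re.match` only tries the pattern at the start of the string.
Here position 0 doesn't satisfy it, so the call returns None, and `bool(None)` is False.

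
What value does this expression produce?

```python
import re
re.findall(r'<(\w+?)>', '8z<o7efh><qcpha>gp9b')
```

['o7efh', 'qcpha']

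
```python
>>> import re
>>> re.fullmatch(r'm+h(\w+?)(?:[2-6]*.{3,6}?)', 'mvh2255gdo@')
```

Pattern: one or more of the literal 'm', then a literal 'h'; then one or more of a word character (lazy) (captured); then zero or more of a character in [2-6], then 3 to 6 of any character (lazy) (non-capturing group).
`re.fullmatch` is like wrapping the pattern in `^…$` (in single-line mode).
Here there's no way to consume every character, so the call returns None.

None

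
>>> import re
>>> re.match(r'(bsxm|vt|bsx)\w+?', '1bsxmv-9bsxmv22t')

`re.match` won't scan ahead — the pattern has to work from the very first character.
Here position 0 doesn't satisfy it, so the call returns None.

None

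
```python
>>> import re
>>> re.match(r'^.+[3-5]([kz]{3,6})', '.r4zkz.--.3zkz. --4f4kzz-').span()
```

With `match`, the pattern is implicitly anchored at the beginning.
The match spans [0:24] → '.r4zkz.--.3zkz. --4f4kzz'.

(0, 24)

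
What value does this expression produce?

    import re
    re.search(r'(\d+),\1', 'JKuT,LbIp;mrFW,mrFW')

`\1` has to match the exact text group 1 already captured.
Here the pattern never matches, so the call returns None.

None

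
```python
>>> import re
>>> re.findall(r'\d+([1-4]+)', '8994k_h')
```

['4']

Pattern: one or more of a digit; then one or more of a character in [1-4] (captured).
Because there's exactly one group, `findall` drops the full match and keeps group 1 from the one hit.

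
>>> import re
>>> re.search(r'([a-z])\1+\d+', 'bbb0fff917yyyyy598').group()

After group 1 captures some text, `\1` only succeeds where that same text appears again.
The match spans [0:4] → 'bbb0'.

'bbb0'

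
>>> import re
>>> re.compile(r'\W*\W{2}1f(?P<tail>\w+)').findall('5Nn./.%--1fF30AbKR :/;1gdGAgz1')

['F30AbKR']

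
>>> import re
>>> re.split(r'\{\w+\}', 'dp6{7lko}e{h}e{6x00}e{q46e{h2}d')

['dp6', 'e', 'e', 'e{q46e', 'd']

`split` removes every match and returns the 5 fragments in between.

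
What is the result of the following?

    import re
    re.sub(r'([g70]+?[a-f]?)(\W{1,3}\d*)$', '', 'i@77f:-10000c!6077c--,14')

Every occurrence is swapped for ''.

'i@77f:-10000c!6'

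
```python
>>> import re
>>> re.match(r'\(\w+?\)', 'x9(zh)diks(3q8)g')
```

None

With `match`, the pattern is implicitly anchored at the beginning.
Here position 0 doesn't satisfy it, so the call returns None.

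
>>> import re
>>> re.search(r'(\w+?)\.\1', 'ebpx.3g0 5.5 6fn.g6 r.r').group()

The backreference `\1` re-matches whatever the first group consumed, character for character.
`re.search` scans for the first position where the pattern succeeds.
The match spans [9:12] → '5.5'.
Captured: group 1 = '5'.

'5.5'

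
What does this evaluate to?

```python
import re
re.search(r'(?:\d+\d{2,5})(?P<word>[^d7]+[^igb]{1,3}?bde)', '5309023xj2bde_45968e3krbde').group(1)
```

'xj2bde'

This matches one or more of a digit, then 2 to 5 of a digit (non-capturing group); then one or more of any character except [d7], then 1 to 3 of any character except [igb] (lazy), then the literal 'bde' (captured as 'word').
`search` walks the string left to right and returns the first match it finds.
The match spans [0:13] → '5309023xj2bde'.
Captured: group 1 = 'xj2bde'.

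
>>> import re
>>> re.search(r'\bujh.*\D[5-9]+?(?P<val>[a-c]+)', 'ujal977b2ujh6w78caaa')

None

Pattern: a word boundary (`\b`, zero-width); then the literal 'ujh', then zero or more of any character; then a non-digit, then one or more of a character in [5-9] (lazy); then one or more of a character in [a-c] (captured as 'val').
`re.search` tries every starting position until one works.
Here the pattern never matches, so the call returns None.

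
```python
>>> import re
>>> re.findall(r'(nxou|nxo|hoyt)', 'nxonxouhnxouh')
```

['nxo', 'nxou', 'nxou']

`|` is ordered: at each position the engine commits to the first alternative that works.
With a single group, `findall` returns only what that group captured — 3 items.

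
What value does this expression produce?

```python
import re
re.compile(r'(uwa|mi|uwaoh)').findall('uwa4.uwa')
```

['uwa', 'uwa']

Walking the string: at [0:3] match 'uwa', group 1 = 'uwa'; at [5:8] match 'uwa', group 1 = 'uwa'.
Because there's exactly one group, `findall` drops the full match and keeps group 1 from each hit.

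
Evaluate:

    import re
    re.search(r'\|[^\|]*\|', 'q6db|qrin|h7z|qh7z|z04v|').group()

'|qrin|'

`search` walks the string left to right and returns the first match it finds.
The match spans [4:10] → '|qrin|'.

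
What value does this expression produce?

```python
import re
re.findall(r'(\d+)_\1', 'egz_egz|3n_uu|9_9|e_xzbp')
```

A backreference is literal: `\1` must see the identical characters the first group matched.
Walking the string: at [14:17] match '9_9', group 1 = '9'.
`findall` collects group 1 from the one match (1 total).

['9']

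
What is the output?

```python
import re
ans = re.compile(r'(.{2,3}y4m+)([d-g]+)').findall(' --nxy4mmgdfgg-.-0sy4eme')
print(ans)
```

The pattern matches 2 to 3 of any character, then the literal 'y4', then one or more of a literal 'm' (captured); then one or more of a character in [d-g] (captured).
Multiple groups make `findall` return tuples — one 2-tuple for the one match.

[('-nxy4mm', 'gdfgg')]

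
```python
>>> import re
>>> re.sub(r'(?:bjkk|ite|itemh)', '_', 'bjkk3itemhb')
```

'_3_mhb'

Alternation isn't longest-match — the leftmost alternative that fits at this position is chosen.
`sub` substitutes '_' at each match site.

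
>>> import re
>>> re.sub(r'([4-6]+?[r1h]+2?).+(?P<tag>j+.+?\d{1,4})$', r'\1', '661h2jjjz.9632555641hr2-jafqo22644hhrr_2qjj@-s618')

'661h2'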